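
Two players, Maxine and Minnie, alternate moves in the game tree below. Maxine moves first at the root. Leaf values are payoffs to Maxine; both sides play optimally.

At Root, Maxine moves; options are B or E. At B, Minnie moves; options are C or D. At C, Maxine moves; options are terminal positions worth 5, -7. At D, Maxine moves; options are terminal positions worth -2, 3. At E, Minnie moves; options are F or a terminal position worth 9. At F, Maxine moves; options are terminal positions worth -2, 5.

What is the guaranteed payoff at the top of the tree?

5

C (Maxine): max(5, -7) = 5
D (Maxine): max(-2, 3) = 3
B (Minnie): min(5, 3) = 3
F (Maxine): max(-2, 5) = 5
E (Minnie): min(5, 9) = 5
Root (Maxine): max(3, 5) = 5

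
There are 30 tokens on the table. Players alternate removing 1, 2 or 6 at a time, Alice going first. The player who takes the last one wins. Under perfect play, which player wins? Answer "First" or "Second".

Compute winning (W) and losing (L) positions by backward induction:
i:   0  1  2  3  4  5  6  7  8  9 10 11 12 13 14 15 16 17 18 19 20 21 22 23 24 25 26 27 28 29 30
     L  W  W  L  W  W  W  L  W  W  L  W  W  W  L  W  W  L  W  W  W  L  W  W  L  W  W  W  L  W  W
Position 30 is W, so the first player wins.

First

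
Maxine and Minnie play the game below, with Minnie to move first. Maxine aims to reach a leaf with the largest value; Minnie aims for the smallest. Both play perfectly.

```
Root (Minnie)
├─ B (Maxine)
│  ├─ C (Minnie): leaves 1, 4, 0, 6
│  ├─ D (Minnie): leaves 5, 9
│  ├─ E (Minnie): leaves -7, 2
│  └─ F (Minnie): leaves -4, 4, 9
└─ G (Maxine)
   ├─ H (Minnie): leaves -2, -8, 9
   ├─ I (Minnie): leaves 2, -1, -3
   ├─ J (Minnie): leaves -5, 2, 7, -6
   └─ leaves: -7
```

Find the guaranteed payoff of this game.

-3

C (Minnie): min(1, 4, 0, 6) = 0
D (Minnie): min(5, 9) = 5
E (Minnie): min(-7, 2) = -7
F (Minnie): min(-4, 4, 9) = -4
B (Maxine): max(0, 5, -7, -4) = 5
H (Minnie): min(-2, -8, 9) = -8
I (Minnie): min(2, -1, -3) = -3
J (Minnie): min(-5, 2, 7, -6) = -6
G (Maxine): max(-8, -3, -6, -7) = -3
Root (Minnie): min(5, -3) = -3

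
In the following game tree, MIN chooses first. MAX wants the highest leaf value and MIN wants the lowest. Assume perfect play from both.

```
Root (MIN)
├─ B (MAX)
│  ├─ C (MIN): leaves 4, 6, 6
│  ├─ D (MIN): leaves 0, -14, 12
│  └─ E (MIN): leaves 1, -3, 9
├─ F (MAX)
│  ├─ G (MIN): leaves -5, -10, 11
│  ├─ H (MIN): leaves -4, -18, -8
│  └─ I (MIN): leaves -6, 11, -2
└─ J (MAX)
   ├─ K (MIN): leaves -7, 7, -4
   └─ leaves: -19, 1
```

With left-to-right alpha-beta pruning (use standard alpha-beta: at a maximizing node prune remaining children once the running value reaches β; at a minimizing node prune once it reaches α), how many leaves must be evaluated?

C [α=-∞,β=+∞]: v=4
D [α=4,β=+∞]: v=0 after child 1 ≤ α → α-cutoff, skip 2
E [α=4,β=+∞]: v=1 after child 1 ≤ α → α-cutoff, skip 2
B [α=-∞,β=+∞]: v=4
G [α=-∞,β=4]: v=-10
H [α=-10,β=4]: v=-18 after child 2 ≤ α → α-cutoff, skip 1
I [α=-10,β=4]: v=-6
F [α=-∞,β=4]: v=-6
K [α=-∞,β=-6]: v=-7
J [α=-∞,β=-6]: v=1
Root [α=-∞,β=+∞]: v=-6
Leaves evaluated: 18 of 23.

18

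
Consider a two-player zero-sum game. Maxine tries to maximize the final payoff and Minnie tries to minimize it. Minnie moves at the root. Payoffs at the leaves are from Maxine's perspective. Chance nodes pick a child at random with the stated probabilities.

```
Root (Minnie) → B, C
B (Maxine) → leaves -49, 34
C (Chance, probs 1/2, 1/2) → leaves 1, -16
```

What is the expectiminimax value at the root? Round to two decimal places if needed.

B (Maxine): max(-49, 34) = 34
C (Chance): 1/2·1 + 1/2·-16 = -7.5
Root (Minnie): min(34, -7.5) = -7.5

-7.5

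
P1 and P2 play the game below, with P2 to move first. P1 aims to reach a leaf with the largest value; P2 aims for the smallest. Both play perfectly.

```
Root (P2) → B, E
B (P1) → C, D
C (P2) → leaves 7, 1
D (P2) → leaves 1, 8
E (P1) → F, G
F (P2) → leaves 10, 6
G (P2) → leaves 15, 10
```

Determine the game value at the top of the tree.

1

C (P2): min(7, 1) = 1
D (P2): min(1, 8) = 1
B (P1): max(1, 1) = 1
F (P2): min(10, 6) = 6
G (P2): min(15, 10) = 10
E (P1): max(6, 10) = 10
Root (P2): min(1, 10) = 1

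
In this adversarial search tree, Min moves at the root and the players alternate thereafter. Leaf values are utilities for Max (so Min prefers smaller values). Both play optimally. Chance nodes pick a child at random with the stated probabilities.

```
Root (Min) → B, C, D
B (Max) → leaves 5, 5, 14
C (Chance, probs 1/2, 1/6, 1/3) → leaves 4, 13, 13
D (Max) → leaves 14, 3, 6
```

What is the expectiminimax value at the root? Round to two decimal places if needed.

8.5

B (Max): max(5, 5, 14) = 14
C (Chance): 1/2·4 + 1/6·13 + 1/3·13 = 8.5
D (Max): max(14, 3, 6) = 14
Root (Min): min(14, 8.5, 14) = 8.5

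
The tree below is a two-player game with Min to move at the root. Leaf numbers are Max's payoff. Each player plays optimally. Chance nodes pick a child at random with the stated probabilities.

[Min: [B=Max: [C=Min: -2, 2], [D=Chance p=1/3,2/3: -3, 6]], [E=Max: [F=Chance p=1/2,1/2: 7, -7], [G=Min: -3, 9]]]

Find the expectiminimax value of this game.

C (Min): min(-2, 2) = -2
D (Chance): 1/3·-3 + 2/3·6 = 3
B (Max): max(-2, 3) = 3
F (Chance): 1/2·7 + 1/2·-7 = 0
G (Min): min(-3, 9) = -3
E (Max): max(0, -3) = 0
Root (Min): min(3, 0) = 0

0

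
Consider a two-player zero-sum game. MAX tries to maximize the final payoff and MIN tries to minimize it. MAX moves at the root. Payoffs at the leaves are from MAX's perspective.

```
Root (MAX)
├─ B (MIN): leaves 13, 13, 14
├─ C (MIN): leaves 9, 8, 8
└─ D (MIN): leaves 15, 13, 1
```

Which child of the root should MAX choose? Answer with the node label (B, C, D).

B (MIN): min(13, 13, 14) = 13
C (MIN): min(9, 8, 8) = 8
D (MIN): min(15, 13, 1) = 1
Root (MAX): max(13, 8, 1) = 13
MAX picks the child with the highest value: B (value 13).

B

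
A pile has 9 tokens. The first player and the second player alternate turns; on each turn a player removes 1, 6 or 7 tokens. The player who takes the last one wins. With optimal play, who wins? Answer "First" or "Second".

First

Compute winning (W) and losing (L) positions by backward induction:
i:   0  1  2  3  4  5  6  7  8  9
     L  W  L  W  L  W  W  W  W  W
Position 9 is W, so the first player wins.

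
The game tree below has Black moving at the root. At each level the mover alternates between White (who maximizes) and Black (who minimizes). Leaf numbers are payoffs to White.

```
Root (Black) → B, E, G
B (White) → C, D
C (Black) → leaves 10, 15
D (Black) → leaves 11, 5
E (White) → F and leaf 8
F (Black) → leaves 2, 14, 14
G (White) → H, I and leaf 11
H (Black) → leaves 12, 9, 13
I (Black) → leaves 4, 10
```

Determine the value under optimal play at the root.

C (Black): min(10, 15) = 10
D (Black): min(11, 5) = 5
B (White): max(10, 5) = 10
F (Black): min(2, 14, 14) = 2
E (White): max(2, 8) = 8
H (Black): min(12, 9, 13) = 9
I (Black): min(4, 10) = 4
G (White): max(9, 4, 11) = 11
Root (Black): min(10, 8, 11) = 8

8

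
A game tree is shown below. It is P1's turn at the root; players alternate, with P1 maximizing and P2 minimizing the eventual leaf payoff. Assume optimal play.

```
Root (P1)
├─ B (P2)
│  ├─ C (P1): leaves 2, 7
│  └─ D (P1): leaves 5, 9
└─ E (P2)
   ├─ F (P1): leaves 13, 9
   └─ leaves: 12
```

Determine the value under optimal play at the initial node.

C (P1): max(2, 7) = 7
D (P1): max(5, 9) = 9
B (P2): min(7, 9) = 7
F (P1): max(13, 9) = 13
E (P2): min(13, 12) = 12
Root (P1): max(7, 12) = 12

12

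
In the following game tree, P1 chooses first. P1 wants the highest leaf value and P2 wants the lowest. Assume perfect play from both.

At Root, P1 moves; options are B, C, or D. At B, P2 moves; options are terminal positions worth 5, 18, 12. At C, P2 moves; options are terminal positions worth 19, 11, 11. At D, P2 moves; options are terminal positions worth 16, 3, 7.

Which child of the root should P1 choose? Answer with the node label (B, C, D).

B (P2): min(5, 18, 12) = 5
C (P2): min(19, 11, 11) = 11
D (P2): min(16, 3, 7) = 3
Root (P1): max(5, 11, 3) = 11
P1 picks the child with the highest value: C (value 11).

C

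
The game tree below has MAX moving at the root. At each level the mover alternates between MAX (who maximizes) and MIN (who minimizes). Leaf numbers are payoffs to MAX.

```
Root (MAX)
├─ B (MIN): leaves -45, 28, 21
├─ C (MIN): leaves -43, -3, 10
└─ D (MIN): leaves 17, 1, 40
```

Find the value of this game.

B (MIN): min(-45, 28, 21) = -45
C (MIN): min(-43, -3, 10) = -43
D (MIN): min(17, 1, 40) = 1
Root (MAX): max(-45, -43, 1) = 1

1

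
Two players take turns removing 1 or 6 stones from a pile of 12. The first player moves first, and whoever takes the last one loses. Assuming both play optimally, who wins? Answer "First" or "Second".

Second

i:   0  1  2  3  4  5  6  7  8  9 10 11 12
     W  L  W  L  W  L  W  W  L  W  L  W  L
Position 12 is L, so the second player wins.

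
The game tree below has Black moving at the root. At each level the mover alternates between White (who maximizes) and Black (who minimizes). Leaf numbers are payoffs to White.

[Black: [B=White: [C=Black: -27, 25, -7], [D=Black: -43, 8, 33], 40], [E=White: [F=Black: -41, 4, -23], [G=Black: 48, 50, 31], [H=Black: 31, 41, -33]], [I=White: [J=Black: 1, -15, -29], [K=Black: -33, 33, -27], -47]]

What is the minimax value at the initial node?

-29

C (Black): min(-27, 25, -7) = -27
D (Black): min(-43, 8, 33) = -43
B (White): max(-27, -43, 40) = 40
F (Black): min(-41, 4, -23) = -41
G (Black): min(48, 50, 31) = 31
H (Black): min(31, 41, -33) = -33
E (White): max(-41, 31, -33) = 31
J (Black): min(1, -15, -29) = -29
K (Black): min(-33, 33, -27) = -33
I (White): max(-29, -33, -47) = -29
Root (Black): min(40, 31, -29) = -29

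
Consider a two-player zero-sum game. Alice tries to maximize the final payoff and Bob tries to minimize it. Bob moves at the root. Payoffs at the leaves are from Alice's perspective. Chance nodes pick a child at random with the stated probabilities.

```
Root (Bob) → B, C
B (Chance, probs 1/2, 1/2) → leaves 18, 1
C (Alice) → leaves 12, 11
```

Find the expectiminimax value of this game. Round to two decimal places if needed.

B (Chance): 1/2·18 + 1/2·1 = 9.5
C (Alice): max(12, 11) = 12
Root (Bob): min(9.5, 12) = 9.5

9.5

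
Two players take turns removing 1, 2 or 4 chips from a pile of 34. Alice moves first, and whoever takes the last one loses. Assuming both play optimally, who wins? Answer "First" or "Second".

W/L table (W = player to move can force a win):
i:   0  1  2  3  4  5  6  7  8  9 10 11 12 13 14 15 16 17 18 19 20 21 22 23 24 25 26 27 28 29 30 31 32 33 34
     W  L  W  W  L  W  W  L  W  W  L  W  W  L  W  W  L  W  W  L  W  W  L  W  W  L  W  W  L  W  W  L  W  W  L
Position 34 is L, so the second player wins.

Second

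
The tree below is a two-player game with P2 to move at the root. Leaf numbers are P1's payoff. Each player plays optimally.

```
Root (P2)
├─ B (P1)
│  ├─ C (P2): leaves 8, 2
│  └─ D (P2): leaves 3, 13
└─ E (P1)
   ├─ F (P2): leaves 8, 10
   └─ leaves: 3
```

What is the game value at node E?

8

F: min(8, 10) = 8
E: max(8, 3) = 8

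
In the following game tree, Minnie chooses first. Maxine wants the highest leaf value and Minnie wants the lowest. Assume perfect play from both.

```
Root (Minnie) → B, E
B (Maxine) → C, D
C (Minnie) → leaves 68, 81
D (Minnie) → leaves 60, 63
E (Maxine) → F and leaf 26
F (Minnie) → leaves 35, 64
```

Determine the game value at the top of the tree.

35

C (Minnie): min(68, 81) = 68
D (Minnie): min(60, 63) = 60
B (Maxine): max(68, 60) = 68
F (Minnie): min(35, 64) = 35
E (Maxine): max(35, 26) = 35
Root (Minnie): min(68, 35) = 35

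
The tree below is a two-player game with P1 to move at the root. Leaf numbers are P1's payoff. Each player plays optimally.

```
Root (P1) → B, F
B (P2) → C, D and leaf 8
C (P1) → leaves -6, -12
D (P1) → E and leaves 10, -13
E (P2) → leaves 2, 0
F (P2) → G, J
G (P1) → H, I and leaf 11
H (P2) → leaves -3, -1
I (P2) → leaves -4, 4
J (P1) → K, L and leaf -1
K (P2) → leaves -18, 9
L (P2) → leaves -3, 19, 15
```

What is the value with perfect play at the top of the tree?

C (P1): max(-6, -12) = -6
E (P2): min(2, 0) = 0
D (P1): max(0, 10, -13) = 10
B (P2): min(-6, 10, 8) = -6
H (P2): min(-3, -1) = -3
I (P2): min(-4, 4) = -4
G (P1): max(-3, -4, 11) = 11
K (P2): min(-18, 9) = -18
L (P2): min(-3, 19, 15) = -3
J (P1): max(-18, -3, -1) = -1
F (P2): min(11, -1) = -1
Root (P1): max(-6, -1) = -1

-1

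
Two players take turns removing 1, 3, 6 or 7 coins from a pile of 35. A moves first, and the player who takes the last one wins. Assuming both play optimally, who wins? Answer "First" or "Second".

W/L table (W = player to move can force a win):
i:   0  1  2  3  4  5  6  7  8  9 10 11 12 13 14 15 16 17 18 19 20 21 22 23 24 25 26 27 28 29 30 31 32 33 34 35
     L  W  L  W  L  W  W  W  W  W  W  W  L  W  L  W  L  W  W  W  W  W  W  W  L  W  L  W  L  W  W  W  W  W  W  W
Position 35 is W, so the first player wins.

First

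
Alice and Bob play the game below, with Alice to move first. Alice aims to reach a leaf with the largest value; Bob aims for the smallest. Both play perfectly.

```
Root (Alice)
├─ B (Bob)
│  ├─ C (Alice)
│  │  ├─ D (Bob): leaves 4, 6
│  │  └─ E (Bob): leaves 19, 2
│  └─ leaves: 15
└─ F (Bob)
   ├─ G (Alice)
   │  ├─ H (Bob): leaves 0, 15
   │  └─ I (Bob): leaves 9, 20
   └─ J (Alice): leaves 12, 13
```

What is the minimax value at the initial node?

9

D (Bob): min(4, 6) = 4
E (Bob): min(19, 2) = 2
C (Alice): max(4, 2) = 4
B (Bob): min(4, 15) = 4
H (Bob): min(0, 15) = 0
I (Bob): min(9, 20) = 9
G (Alice): max(0, 9) = 9
J (Alice): max(12, 13) = 13
F (Bob): min(9, 13) = 9
Root (Alice): max(4, 9) = 9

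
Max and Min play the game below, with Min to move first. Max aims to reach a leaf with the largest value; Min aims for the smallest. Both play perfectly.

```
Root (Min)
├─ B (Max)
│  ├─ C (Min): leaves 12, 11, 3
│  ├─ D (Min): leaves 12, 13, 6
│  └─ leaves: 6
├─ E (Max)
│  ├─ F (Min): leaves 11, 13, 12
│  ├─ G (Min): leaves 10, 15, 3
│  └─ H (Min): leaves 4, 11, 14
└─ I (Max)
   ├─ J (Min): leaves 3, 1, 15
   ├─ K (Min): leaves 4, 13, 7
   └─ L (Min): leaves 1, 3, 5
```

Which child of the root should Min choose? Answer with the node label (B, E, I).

C (Min): min(12, 11, 3) = 3
D (Min): min(12, 13, 6) = 6
B (Max): max(3, 6, 6) = 6
F (Min): min(11, 13, 12) = 11
G (Min): min(10, 15, 3) = 3
H (Min): min(4, 11, 14) = 4
E (Max): max(11, 3, 4) = 11
J (Min): min(3, 1, 15) = 1
K (Min): min(4, 13, 7) = 4
L (Min): min(1, 3, 5) = 1
I (Max): max(1, 4, 1) = 4
Root (Min): min(6, 11, 4) = 4
Min picks the child with the lowest value: I (value 4).

I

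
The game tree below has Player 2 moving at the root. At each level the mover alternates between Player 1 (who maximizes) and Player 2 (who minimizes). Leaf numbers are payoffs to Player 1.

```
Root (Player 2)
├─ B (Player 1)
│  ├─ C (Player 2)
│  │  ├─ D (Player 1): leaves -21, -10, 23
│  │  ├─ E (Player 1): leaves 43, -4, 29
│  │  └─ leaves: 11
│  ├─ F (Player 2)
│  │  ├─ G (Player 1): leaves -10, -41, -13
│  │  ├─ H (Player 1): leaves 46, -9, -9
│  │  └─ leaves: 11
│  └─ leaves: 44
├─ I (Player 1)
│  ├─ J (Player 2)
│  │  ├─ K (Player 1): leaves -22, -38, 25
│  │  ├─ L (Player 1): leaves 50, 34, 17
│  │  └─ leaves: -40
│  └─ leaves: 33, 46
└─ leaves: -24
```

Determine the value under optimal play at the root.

-24

D (Player 1): max(-21, -10, 23) = 23
E (Player 1): max(43, -4, 29) = 43
C (Player 2): min(23, 43, 11) = 11
G (Player 1): max(-10, -41, -13) = -10
H (Player 1): max(46, -9, -9) = 46
F (Player 2): min(-10, 46, 11) = -10
B (Player 1): max(11, -10, 44) = 44
K (Player 1): max(-22, -38, 25) = 25
L (Player 1): max(50, 34, 17) = 50
J (Player 2): min(25, 50, -40) = -40
I (Player 1): max(-40, 33, 46) = 46
Root (Player 2): min(44, 46, -24) = -24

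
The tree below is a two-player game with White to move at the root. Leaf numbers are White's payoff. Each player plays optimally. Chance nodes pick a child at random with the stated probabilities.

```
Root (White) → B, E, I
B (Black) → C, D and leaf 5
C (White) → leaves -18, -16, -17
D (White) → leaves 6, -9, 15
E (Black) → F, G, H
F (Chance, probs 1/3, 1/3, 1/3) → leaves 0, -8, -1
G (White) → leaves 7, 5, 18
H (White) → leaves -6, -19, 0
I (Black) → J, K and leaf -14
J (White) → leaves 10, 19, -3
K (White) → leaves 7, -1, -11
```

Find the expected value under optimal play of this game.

-3

C (White): max(-18, -16, -17) = -16
D (White): max(6, -9, 15) = 15
B (Black): min(-16, 15, 5) = -16
F (Chance): 1/3·0 + 1/3·-8 + 1/3·-1 = -3
G (White): max(7, 5, 18) = 18
H (White): max(-6, -19, 0) = 0
E (Black): min(-3, 18, 0) = -3
J (White): max(10, 19, -3) = 19
K (White): max(7, -1, -11) = 7
I (Black): min(19, 7, -14) = -14
Root (White): max(-16, -3, -14) = -3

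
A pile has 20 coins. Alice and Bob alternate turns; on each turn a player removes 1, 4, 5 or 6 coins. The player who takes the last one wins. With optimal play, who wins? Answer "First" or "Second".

W/L table (W = player to move can force a win):
i:   0  1  2  3  4  5  6  7  8  9 10 11 12 13 14 15 16 17 18 19 20
     L  W  L  W  W  W  W  W  W  L  W  L  W  W  W  W  W  W  L  W  L
Position 20 is L, so the second player wins.

Second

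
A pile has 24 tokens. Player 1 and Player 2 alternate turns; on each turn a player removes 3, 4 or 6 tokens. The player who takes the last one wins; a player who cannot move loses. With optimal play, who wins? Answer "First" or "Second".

W/L table (W = player to move can force a win):
i:   0  1  2  3  4  5  6  7  8  9 10 11 12 13 14 15 16 17 18 19 20 21 22 23 24
     L  L  L  W  W  W  W  W  W  L  L  L  W  W  W  W  W  W  L  L  L  W  W  W  W
Position 24 is W, so the first player wins.

First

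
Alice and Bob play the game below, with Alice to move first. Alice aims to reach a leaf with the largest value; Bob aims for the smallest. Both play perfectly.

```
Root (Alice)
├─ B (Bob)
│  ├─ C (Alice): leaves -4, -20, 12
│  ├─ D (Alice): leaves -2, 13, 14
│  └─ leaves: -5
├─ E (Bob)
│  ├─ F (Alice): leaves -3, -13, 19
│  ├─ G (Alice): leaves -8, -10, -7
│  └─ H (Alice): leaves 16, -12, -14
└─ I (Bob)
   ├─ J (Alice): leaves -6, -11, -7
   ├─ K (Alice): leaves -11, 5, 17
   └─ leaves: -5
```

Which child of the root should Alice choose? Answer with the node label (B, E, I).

C (Alice): max(-4, -20, 12) = 12
D (Alice): max(-2, 13, 14) = 14
B (Bob): min(12, 14, -5) = -5
F (Alice): max(-3, -13, 19) = 19
G (Alice): max(-8, -10, -7) = -7
H (Alice): max(16, -12, -14) = 16
E (Bob): min(19, -7, 16) = -7
J (Alice): max(-6, -11, -7) = -6
K (Alice): max(-11, 5, 17) = 17
I (Bob): min(-6, 17, -5) = -6
Root (Alice): max(-5, -7, -6) = -5
Alice picks the child with the highest value: B (value -5).

B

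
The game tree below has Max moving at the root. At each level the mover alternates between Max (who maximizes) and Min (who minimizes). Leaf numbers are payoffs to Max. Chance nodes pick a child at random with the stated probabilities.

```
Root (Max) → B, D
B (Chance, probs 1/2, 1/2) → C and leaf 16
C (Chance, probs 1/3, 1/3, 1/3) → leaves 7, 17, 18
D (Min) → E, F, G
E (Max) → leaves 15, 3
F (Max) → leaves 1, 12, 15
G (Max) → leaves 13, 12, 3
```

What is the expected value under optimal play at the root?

15

C (Chance): 1/3·7 + 1/3·17 + 1/3·18 = 14
B (Chance): 1/2·14 + 1/2·16 = 15
E (Max): max(15, 3) = 15
F (Max): max(1, 12, 15) = 15
G (Max): max(13, 12, 3) = 13
D (Min): min(15, 15, 13) = 13
Root (Max): max(15, 13) = 15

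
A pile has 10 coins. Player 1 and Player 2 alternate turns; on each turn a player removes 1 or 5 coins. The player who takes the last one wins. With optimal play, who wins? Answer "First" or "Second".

Second

W/L table (W = player to move can force a win):
i:   0  1  2  3  4  5  6  7  8  9 10
     L  W  L  W  L  W  L  W  L  W  L
Position 10 is L, so the second player wins.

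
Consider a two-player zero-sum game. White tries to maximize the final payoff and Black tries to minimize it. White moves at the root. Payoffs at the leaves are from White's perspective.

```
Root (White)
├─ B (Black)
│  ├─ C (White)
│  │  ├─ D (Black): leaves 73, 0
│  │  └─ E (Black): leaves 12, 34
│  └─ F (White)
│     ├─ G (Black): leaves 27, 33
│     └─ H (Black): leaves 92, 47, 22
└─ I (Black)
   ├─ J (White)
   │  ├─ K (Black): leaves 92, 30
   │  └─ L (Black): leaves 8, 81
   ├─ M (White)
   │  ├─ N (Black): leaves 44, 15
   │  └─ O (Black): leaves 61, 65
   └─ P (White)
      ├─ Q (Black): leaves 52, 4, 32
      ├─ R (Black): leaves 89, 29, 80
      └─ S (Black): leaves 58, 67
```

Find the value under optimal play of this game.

D (Black): min(73, 0) = 0
E (Black): min(12, 34) = 12
C (White): max(0, 12) = 12
G (Black): min(27, 33) = 27
H (Black): min(92, 47, 22) = 22
F (White): max(27, 22) = 27
B (Black): min(12, 27) = 12
K (Black): min(92, 30) = 30
L (Black): min(8, 81) = 8
J (White): max(30, 8) = 30
N (Black): min(44, 15) = 15
O (Black): min(61, 65) = 61
M (White): max(15, 61) = 61
Q (Black): min(52, 4, 32) = 4
R (Black): min(89, 29, 80) = 29
S (Black): min(58, 67) = 58
P (White): max(4, 29, 58) = 58
I (Black): min(30, 61, 58) = 30
Root (White): max(12, 30) = 30

30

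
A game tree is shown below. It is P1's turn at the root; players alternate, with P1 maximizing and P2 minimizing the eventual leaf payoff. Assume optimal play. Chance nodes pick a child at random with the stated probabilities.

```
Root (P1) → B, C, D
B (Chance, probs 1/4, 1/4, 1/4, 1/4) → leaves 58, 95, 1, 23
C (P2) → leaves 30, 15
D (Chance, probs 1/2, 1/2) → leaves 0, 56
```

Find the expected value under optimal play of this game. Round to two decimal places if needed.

B (Chance): 1/4·58 + 1/4·95 + 1/4·1 + 1/4·23 = 44.25
C (P2): min(30, 15) = 15
D (Chance): 1/2·0 + 1/2·56 = 28
Root (P1): max(44.25, 15, 28) = 44.25

44.25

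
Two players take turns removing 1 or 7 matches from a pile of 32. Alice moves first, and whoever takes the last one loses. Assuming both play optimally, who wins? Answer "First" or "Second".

First

Positions where the player to move wins (W) vs loses (L):
i:   0  1  2  3  4  5  6  7  8  9 10 11 12 13 14 15 16 17 18 19 20 21 22 23 24 25 26 27 28 29 30 31 32
     W  L  W  L  W  L  W  L  W  L  W  L  W  L  W  L  W  L  W  L  W  L  W  L  W  L  W  L  W  L  W  L  W
Position 32 is W, so the first player wins.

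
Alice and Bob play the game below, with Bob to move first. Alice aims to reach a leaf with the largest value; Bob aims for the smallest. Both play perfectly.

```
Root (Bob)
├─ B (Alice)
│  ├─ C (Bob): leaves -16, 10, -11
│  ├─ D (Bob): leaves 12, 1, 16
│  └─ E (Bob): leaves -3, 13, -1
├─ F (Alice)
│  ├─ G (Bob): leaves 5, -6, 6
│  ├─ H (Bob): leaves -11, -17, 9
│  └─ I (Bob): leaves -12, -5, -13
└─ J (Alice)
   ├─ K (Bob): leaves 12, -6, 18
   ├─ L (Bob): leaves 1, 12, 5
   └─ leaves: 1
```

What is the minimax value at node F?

G: min(5, -6, 6) = -6
H: min(-11, -17, 9) = -17
I: min(-12, -5, -13) = -13
F: max(-6, -17, -13) = -6

-6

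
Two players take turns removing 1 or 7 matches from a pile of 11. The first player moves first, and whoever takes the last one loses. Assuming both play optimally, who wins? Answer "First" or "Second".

i:   0  1  2  3  4  5  6  7  8  9 10 11
     W  L  W  L  W  L  W  L  W  L  W  L
Position 11 is L, so the second player wins.

Second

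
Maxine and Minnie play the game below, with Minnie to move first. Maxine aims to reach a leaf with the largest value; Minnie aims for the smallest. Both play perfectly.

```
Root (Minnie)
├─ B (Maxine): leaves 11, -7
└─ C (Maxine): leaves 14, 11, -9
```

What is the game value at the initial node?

B (Maxine): max(11, -7) = 11
C (Maxine): max(14, 11, -9) = 14
Root (Minnie): min(11, 14) = 11

11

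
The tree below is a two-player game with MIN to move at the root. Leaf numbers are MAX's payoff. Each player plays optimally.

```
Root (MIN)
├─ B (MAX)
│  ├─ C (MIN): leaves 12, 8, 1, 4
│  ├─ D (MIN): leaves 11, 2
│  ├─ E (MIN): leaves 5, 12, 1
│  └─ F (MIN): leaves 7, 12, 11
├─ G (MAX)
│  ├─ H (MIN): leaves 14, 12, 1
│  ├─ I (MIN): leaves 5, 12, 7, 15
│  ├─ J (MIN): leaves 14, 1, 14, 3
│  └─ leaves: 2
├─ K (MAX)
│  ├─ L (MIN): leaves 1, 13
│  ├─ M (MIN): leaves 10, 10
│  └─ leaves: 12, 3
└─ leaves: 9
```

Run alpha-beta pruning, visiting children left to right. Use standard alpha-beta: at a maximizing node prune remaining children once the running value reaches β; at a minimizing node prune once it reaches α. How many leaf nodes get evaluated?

27

C [α=-∞,β=+∞]: v=1
D [α=1,β=+∞]: v=2
E [α=2,β=+∞]: v=1
F [α=2,β=+∞]: v=7
B [α=-∞,β=+∞]: v=7
H [α=-∞,β=7]: v=1
I [α=1,β=7]: v=5
J [α=5,β=7]: v=1 after child 2 ≤ α → α-cutoff, skip 2
G [α=-∞,β=7]: v=5
L [α=-∞,β=5]: v=1
M [α=1,β=5]: v=10
K [α=-∞,β=5]: v=10 after child 2 ≥ β → β-cutoff, skip 2
Root [α=-∞,β=+∞]: v=5
Leaves evaluated: 27 of 31.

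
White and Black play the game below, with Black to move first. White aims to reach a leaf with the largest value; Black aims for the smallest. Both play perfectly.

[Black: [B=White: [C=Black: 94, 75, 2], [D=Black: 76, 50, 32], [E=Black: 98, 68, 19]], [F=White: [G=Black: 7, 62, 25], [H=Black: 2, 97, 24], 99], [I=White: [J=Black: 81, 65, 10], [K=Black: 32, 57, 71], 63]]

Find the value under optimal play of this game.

32

C (Black): min(94, 75, 2) = 2
D (Black): min(76, 50, 32) = 32
E (Black): min(98, 68, 19) = 19
B (White): max(2, 32, 19) = 32
G (Black): min(7, 62, 25) = 7
H (Black): min(2, 97, 24) = 2
F (White): max(7, 2, 99) = 99
J (Black): min(81, 65, 10) = 10
K (Black): min(32, 57, 71) = 32
I (White): max(10, 32, 63) = 63
Root (Black): min(32, 99, 63) = 32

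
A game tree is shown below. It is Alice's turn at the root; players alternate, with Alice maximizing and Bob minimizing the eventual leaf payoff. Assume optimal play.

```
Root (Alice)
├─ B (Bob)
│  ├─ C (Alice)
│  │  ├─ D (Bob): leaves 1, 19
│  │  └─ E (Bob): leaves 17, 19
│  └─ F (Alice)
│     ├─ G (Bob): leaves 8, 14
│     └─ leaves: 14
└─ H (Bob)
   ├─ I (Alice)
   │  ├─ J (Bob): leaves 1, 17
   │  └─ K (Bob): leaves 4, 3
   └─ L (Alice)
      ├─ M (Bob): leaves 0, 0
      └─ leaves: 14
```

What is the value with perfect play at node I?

3

J: min(1, 17) = 1
K: min(4, 3) = 3
I: max(1, 3) = 3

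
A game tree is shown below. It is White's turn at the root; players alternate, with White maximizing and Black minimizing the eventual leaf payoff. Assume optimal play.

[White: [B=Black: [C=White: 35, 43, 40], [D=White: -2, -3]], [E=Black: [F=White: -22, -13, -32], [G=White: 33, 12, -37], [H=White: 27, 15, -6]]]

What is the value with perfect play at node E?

F: max(-22, -13, -32) = -13
G: max(33, 12, -37) = 33
H: max(27, 15, -6) = 27
E: min(-13, 33, 27) = -13

-13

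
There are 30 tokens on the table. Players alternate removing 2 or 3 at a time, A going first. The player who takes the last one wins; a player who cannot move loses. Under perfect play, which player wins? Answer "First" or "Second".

i:   0  1  2  3  4  5  6  7  8  9 10 11 12 13 14 15 16 17 18 19 20 21 22 23 24 25 26 27 28 29 30
     L  L  W  W  W  L  L  W  W  W  L  L  W  W  W  L  L  W  W  W  L  L  W  W  W  L  L  W  W  W  L
Position 30 is L, so the second player wins.

Second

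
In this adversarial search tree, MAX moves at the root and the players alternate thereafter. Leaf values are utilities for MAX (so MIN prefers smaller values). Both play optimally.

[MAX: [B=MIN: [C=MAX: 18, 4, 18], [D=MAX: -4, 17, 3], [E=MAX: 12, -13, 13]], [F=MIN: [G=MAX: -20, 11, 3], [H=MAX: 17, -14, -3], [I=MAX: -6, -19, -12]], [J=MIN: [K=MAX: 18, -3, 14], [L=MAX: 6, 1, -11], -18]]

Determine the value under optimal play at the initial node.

13

C (MAX): max(18, 4, 18) = 18
D (MAX): max(-4, 17, 3) = 17
E (MAX): max(12, -13, 13) = 13
B (MIN): min(18, 17, 13) = 13
G (MAX): max(-20, 11, 3) = 11
H (MAX): max(17, -14, -3) = 17
I (MAX): max(-6, -19, -12) = -6
F (MIN): min(11, 17, -6) = -6
K (MAX): max(18, -3, 14) = 18
L (MAX): max(6, 1, -11) = 6
J (MIN): min(18, 6, -18) = -18
Root (MAX): max(13, -6, -18) = 13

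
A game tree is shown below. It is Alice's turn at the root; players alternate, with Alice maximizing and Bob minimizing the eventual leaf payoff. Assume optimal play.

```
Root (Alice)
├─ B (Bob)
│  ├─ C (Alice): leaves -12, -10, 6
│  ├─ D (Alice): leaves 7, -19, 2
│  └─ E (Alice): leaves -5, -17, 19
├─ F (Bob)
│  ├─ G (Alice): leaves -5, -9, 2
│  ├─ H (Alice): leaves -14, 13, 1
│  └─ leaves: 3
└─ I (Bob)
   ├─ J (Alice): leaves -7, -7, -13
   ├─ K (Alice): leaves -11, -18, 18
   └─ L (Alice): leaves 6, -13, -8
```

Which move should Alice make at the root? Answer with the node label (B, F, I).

B

C (Alice): max(-12, -10, 6) = 6
D (Alice): max(7, -19, 2) = 7
E (Alice): max(-5, -17, 19) = 19
B (Bob): min(6, 7, 19) = 6
G (Alice): max(-5, -9, 2) = 2
H (Alice): max(-14, 13, 1) = 13
F (Bob): min(2, 13, 3) = 2
J (Alice): max(-7, -7, -13) = -7
K (Alice): max(-11, -18, 18) = 18
L (Alice): max(6, -13, -8) = 6
I (Bob): min(-7, 18, 6) = -7
Root (Alice): max(6, 2, -7) = 6
Alice picks the child with the highest value: B (value 6).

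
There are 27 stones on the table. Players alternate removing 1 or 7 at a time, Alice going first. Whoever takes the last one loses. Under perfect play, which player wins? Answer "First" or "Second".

Second

Compute winning (W) and losing (L) positions by backward induction:
i:   0  1  2  3  4  5  6  7  8  9 10 11 12 13 14 15 16 17 18 19 20 21 22 23 24 25 26 27
     W  L  W  L  W  L  W  L  W  L  W  L  W  L  W  L  W  L  W  L  W  L  W  L  W  L  W  L
Position 27 is L, so the second player wins.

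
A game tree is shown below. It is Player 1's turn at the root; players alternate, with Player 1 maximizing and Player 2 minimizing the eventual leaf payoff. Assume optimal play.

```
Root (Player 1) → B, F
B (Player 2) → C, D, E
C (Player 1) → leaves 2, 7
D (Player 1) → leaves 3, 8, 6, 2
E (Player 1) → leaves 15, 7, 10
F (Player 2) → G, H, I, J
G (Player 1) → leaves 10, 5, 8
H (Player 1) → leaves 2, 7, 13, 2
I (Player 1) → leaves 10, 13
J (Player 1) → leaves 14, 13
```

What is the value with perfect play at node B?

C: max(2, 7) = 7
D: max(3, 8, 6, 2) = 8
E: max(15, 7, 10) = 15
B: min(7, 8, 15) = 7

7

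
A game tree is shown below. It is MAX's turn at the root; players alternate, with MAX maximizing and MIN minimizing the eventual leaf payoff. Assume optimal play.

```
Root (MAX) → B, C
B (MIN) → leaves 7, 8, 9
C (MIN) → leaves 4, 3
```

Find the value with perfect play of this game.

B (MIN): min(7, 8, 9) = 7
C (MIN): min(4, 3) = 3
Root (MAX): max(7, 3) = 7

7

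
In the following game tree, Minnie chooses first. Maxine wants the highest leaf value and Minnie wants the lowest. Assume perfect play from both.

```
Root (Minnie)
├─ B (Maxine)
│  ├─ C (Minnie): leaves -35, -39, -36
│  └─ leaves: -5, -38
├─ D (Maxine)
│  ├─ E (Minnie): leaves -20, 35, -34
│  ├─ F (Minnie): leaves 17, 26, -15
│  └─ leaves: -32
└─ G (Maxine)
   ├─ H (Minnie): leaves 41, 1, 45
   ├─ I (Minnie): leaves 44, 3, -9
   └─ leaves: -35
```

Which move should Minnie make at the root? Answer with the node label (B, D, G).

D

C (Minnie): min(-35, -39, -36) = -39
B (Maxine): max(-39, -5, -38) = -5
E (Minnie): min(-20, 35, -34) = -34
F (Minnie): min(17, 26, -15) = -15
D (Maxine): max(-34, -15, -32) = -15
H (Minnie): min(41, 1, 45) = 1
I (Minnie): min(44, 3, -9) = -9
G (Maxine): max(1, -9, -35) = 1
Root (Minnie): min(-5, -15, 1) = -15
Minnie picks the child with the lowest value: D (value -15).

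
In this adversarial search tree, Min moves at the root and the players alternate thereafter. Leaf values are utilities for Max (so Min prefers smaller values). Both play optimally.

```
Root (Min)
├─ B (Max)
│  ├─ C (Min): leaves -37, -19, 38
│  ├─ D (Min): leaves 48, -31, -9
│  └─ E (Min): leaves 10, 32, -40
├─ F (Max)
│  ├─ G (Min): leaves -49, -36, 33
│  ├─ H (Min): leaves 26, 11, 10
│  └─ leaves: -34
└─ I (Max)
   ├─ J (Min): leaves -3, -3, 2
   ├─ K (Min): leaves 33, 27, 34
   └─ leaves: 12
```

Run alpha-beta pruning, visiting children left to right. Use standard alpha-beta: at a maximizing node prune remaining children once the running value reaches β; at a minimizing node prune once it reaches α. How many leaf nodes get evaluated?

C [α=-∞,β=+∞]: v=-37
D [α=-37,β=+∞]: v=-31
E [α=-31,β=+∞]: v=-40
B [α=-∞,β=+∞]: v=-31
G [α=-∞,β=-31]: v=-49
H [α=-49,β=-31]: v=10
F [α=-∞,β=-31]: v=10 after child 2 ≥ β → β-cutoff, skip 1
J [α=-∞,β=-31]: v=-3
I [α=-∞,β=-31]: v=-3 after child 1 ≥ β → β-cutoff, skip 2
Root [α=-∞,β=+∞]: v=-31
Leaves evaluated: 18 of 23.

18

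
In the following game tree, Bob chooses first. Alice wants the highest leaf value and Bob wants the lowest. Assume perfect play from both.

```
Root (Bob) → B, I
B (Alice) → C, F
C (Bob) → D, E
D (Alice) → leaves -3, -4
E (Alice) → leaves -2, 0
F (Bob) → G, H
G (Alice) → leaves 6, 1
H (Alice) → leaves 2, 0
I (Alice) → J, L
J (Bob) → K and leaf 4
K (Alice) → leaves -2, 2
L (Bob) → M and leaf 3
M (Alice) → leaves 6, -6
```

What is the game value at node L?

3

M: max(6, -6) = 6
L: min(6, 3) = 3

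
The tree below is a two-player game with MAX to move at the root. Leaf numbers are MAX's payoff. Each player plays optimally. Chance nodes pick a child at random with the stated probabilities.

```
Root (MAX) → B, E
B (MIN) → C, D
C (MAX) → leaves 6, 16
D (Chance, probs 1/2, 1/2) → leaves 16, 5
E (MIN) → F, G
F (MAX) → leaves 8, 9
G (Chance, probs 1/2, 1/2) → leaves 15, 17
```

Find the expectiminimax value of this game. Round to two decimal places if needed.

10.5

C (MAX): max(6, 16) = 16
D (Chance): 1/2·16 + 1/2·5 = 10.5
B (MIN): min(16, 10.5) = 10.5
F (MAX): max(8, 9) = 9
G (Chance): 1/2·15 + 1/2·17 = 16
E (MIN): min(9, 16) = 9
Root (MAX): max(10.5, 9) = 10.5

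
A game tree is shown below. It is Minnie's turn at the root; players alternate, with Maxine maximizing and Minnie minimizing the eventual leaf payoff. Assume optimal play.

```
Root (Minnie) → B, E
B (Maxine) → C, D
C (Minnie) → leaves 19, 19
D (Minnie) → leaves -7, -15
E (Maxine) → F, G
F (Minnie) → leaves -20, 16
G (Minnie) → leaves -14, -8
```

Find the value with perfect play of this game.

C (Minnie): min(19, 19) = 19
D (Minnie): min(-7, -15) = -15
B (Maxine): max(19, -15) = 19
F (Minnie): min(-20, 16) = -20
G (Minnie): min(-14, -8) = -14
E (Maxine): max(-20, -14) = -14
Root (Minnie): min(19, -14) = -14

-14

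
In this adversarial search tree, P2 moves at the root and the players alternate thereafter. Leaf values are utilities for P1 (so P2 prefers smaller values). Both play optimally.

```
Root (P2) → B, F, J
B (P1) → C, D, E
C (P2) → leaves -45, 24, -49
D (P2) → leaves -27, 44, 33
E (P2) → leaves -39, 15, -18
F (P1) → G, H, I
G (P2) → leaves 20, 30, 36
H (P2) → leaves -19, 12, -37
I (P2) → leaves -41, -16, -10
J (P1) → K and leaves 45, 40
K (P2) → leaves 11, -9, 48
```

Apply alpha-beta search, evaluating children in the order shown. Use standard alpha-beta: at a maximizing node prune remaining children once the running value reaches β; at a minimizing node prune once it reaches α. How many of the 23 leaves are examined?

13

C [α=-∞,β=+∞]: v=-49
D [α=-49,β=+∞]: v=-27
E [α=-27,β=+∞]: v=-39 after child 1 ≤ α → α-cutoff, skip 2
B [α=-∞,β=+∞]: v=-27
G [α=-∞,β=-27]: v=20
F [α=-∞,β=-27]: v=20 after child 1 ≥ β → β-cutoff, skip 2
K [α=-∞,β=-27]: v=-9
J [α=-∞,β=-27]: v=-9 after child 1 ≥ β → β-cutoff, skip 2
Root [α=-∞,β=+∞]: v=-27
Leaves evaluated: 13 of 23.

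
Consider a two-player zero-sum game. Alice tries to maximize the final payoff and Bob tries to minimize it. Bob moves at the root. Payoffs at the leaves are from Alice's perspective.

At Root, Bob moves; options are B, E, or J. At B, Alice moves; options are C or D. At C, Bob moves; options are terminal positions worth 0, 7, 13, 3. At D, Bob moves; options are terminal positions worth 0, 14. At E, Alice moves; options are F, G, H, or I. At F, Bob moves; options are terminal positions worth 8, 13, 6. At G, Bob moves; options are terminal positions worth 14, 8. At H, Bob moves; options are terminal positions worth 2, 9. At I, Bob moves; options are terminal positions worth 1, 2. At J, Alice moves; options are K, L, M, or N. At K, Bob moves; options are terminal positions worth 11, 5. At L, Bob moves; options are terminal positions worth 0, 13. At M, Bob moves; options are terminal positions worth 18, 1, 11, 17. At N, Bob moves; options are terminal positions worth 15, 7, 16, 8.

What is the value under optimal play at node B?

0

C: min(0, 7, 13, 3) = 0
D: min(0, 14) = 0
B: max(0, 0) = 0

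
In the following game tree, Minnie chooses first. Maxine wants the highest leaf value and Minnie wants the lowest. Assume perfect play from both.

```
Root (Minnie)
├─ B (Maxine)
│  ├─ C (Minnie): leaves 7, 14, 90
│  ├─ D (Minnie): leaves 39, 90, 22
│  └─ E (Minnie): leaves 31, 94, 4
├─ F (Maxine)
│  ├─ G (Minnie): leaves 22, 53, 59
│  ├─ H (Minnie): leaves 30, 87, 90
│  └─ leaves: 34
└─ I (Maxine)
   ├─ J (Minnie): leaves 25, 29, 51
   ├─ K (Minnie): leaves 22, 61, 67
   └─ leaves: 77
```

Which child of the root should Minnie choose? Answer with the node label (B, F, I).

C (Minnie): min(7, 14, 90) = 7
D (Minnie): min(39, 90, 22) = 22
E (Minnie): min(31, 94, 4) = 4
B (Maxine): max(7, 22, 4) = 22
G (Minnie): min(22, 53, 59) = 22
H (Minnie): min(30, 87, 90) = 30
F (Maxine): max(22, 30, 34) = 34
J (Minnie): min(25, 29, 51) = 25
K (Minnie): min(22, 61, 67) = 22
I (Maxine): max(25, 22, 77) = 77
Root (Minnie): min(22, 34, 77) = 22
Minnie picks the child with the lowest value: B (value 22).

B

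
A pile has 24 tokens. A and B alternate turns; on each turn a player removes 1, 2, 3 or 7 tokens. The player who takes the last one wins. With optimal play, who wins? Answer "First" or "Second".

Second

i:   0  1  2  3  4  5  6  7  8  9 10 11 12 13 14 15 16 17 18 19 20 21 22 23 24
     L  W  W  W  L  W  W  W  L  W  W  W  L  W  W  W  L  W  W  W  L  W  W  W  L
Position 24 is L, so the second player wins.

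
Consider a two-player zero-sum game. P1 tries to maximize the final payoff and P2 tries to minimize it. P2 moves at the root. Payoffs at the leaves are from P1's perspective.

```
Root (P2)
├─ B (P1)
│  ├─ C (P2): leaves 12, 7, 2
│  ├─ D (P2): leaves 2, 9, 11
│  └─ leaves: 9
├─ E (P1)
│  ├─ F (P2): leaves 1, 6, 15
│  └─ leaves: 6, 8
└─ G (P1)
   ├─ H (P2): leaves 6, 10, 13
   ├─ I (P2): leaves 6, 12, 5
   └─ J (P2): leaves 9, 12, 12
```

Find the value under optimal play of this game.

8

C (P2): min(12, 7, 2) = 2
D (P2): min(2, 9, 11) = 2
B (P1): max(2, 2, 9) = 9
F (P2): min(1, 6, 15) = 1
E (P1): max(1, 6, 8) = 8
H (P2): min(6, 10, 13) = 6
I (P2): min(6, 12, 5) = 5
J (P2): min(9, 12, 12) = 9
G (P1): max(6, 5, 9) = 9
Root (P2): min(9, 8, 9) = 8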